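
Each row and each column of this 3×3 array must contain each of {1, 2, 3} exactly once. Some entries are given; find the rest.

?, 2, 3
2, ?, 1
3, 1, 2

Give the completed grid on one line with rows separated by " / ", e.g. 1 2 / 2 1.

1 2 3 / 2 3 1 / 3 1 2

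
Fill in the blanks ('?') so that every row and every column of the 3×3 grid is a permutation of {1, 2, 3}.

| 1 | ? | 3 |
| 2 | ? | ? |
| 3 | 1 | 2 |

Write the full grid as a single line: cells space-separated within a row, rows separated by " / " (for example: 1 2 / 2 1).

1 2 3 / 2 3 1 / 3 1 2

Cell (r1,c2): row 1 has {1,3}; column 2 has {1} → 2.
Cell (r2,c2): row 2 has {2}; column 2 has {1,2} → 3.
Cell (r2,c3): row 2 has {2,3}; column 3 has {2,3} → 1.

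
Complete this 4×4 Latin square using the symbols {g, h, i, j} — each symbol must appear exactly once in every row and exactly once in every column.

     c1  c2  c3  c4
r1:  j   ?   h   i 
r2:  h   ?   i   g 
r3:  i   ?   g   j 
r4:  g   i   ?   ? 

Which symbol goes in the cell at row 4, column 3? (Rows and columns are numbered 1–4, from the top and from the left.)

Cell (r1,c2): row 1 has {h,i,j}; column 2 has {i} → g.
Cell (r2,c2): row 2 has {g,h,i}; column 2 has {g,i} → j.
Cell (r3,c2): row 3 has {g,i,j}; column 2 has {g,i,j} → h.
Cell (r4,c3): row 4 has {g,i}; column 3 has {g,h,i} → j.

j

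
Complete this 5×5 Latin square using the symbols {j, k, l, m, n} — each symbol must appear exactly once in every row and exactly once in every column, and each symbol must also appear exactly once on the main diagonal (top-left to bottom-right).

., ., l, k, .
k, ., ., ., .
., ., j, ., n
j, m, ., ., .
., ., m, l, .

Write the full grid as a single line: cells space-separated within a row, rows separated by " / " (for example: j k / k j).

m n l k j / k l n j m / l k j m n / j m k n l / n j m l k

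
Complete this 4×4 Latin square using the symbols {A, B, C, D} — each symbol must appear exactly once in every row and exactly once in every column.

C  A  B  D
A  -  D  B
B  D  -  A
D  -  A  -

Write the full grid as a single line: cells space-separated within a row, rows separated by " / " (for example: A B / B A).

C A B D / A C D B / B D C A / D B A C

At row 2, column 2: row 2 has {A,B,D}; column 2 has {A,D}; that leaves C.
At row 3, column 3: row 3 has {A,B,D}; column 3 has {A,B,D}; that leaves C.
At row 4, column 2: row 4 has {A,D}; column 2 has {A,C,D}; that leaves B.
At row 4, column 4: row 4 has {A,B,D}; column 4 has {A,B,D}; that leaves C.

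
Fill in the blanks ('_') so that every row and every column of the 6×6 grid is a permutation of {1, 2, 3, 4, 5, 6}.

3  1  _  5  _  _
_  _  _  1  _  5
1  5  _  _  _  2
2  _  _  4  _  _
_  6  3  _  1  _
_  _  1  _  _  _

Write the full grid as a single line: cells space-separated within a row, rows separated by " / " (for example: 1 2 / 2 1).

3 1 4 5 2 6 / 6 4 2 1 3 5 / 1 5 6 3 4 2 / 2 3 5 4 6 1 / 5 6 3 2 1 4 / 4 2 1 6 5 3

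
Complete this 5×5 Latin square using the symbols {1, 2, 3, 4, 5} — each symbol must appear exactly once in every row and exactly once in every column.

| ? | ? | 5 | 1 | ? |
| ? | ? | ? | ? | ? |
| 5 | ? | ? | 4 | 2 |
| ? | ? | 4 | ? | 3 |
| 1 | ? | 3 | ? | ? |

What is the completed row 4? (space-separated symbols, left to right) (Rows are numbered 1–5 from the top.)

At row 1, column 5: row 1 has {1,5}; column 5 has {2,3}; that leaves 4.
At row 3, column 3: row 3 has {2,4,5}; column 3 has {3,4,5}; that leaves 1.
At row 4, column 1: row 4 has {3,4}; column 1 has {1,5}; that leaves 2.
At row 4, column 4: row 4 has {2,3,4}; column 4 has {1,4}; that leaves 5.
At row 5, column 4: row 5 has {1,3}; column 4 has {1,4,5}; that leaves 2.
At row 5, column 5: row 5 has {1,2,3}; column 5 has {2,3,4}; that leaves 5.
At row 1, column 1: row 1 has {1,4,5}; column 1 has {1,2,5}; that leaves 3.
At row 1, column 2: row 1 has {1,3,4,5}; column 2 is empty so far; that leaves 2.
At row 2, column 1: row 2 is empty so far; column 1 has {1,2,3,5}; that leaves 4.
At row 2, column 3: row 2 has {4}; column 3 has {1,3,4,5}; that leaves 2.
At row 2, column 4: row 2 has {2,4}; column 4 has {1,2,4,5}; that leaves 3.
At row 2, column 5: row 2 has {2,3,4}; column 5 has {2,3,4,5}; that leaves 1.
At row 3, column 2: row 3 has {1,2,4,5}; column 2 has {2}; that leaves 3.
At row 4, column 2: row 4 has {2,3,4,5}; column 2 has {2,3}; that leaves 1.

2 1 4 5 3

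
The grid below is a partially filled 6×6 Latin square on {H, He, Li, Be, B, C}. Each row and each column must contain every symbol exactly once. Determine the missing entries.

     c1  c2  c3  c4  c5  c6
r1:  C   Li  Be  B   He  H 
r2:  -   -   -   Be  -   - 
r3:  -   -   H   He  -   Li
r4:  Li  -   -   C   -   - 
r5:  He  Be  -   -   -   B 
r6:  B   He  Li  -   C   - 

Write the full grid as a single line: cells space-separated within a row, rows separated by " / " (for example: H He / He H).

row 2 has {Be}; column 1 has {He,Li,B,C} — only H is left for (r2,c1).
row 3 has {H,He,Li}; column 1 has {H,He,Li,B,C} — only Be is left for (r3,c1).
row 3 has {H,He,Li,Be}; column 5 has {He,C} — only B is left for (r3,c5).
row 5 has {He,Be,B}; column 3 has {H,Li,Be} — only C is left for (r5,c3).
row 6 has {He,Li,B,C}; column 4 has {He,Be,B,C} — only H is left for (r6,c4).
row 6 has {H,He,Li,B,C}; column 6 has {H,Li,B} — only Be is left for (r6,c6).
row 2 has {H,Be}; column 5 has {He,B,C} — only Li is left for (r2,c5).
row 3 has {H,He,Li,Be,B}; column 2 has {He,Li,Be} — only C is left for (r3,c2).
row 4 has {Li,C}; column 6 has {H,Li,Be,B} — only He is left for (r4,c6).
row 5 has {He,Be,B,C}; column 4 has {H,He,Be,B,C} — only Li is left for (r5,c4).
row 5 has {He,Li,Be,B,C}; column 5 has {He,Li,B,C} — only H is left for (r5,c5).
row 2 has {H,Li,Be}; column 2 has {He,Li,Be,C} — only B is left for (r2,c2).
row 2 has {H,Li,Be,B}; column 3 has {H,Li,Be,C} — only He is left for (r2,c3).
row 2 has {H,He,Li,Be,B}; column 6 has {H,He,Li,Be,B} — only C is left for (r2,c6).
row 4 has {He,Li,C}; column 2 has {He,Li,Be,B,C} — only H is left for (r4,c2).
row 4 has {H,He,Li,C}; column 3 has {H,He,Li,Be,C} — only B is left for (r4,c3).
row 4 has {H,He,Li,B,C}; column 5 has {H,He,Li,B,C} — only Be is left for (r4,c5).

C Li Be B He H / H B He Be Li C / Be C H He B Li / Li H B C Be He / He Be C Li H B / B He Li H C Be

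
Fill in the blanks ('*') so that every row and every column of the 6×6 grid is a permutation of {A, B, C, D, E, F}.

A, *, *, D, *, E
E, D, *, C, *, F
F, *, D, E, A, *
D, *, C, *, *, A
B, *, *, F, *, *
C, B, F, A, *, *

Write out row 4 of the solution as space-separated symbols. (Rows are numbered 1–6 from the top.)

D E C B F A

At row 1, column 3: row 1 has {A,D,E}; column 3 has {C,D,F}; that leaves B.
At row 2, column 3: row 2 has {C,D,E,F}; column 3 has {B,C,D,F}; that leaves A.
At row 2, column 5: row 2 has {A,C,D,E,F}; column 5 has {A}; that leaves B.
At row 3, column 2: row 3 has {A,D,E,F}; column 2 has {B,D}; that leaves C.
At row 3, column 6: row 3 has {A,C,D,E,F}; column 6 has {A,E,F}; that leaves B.
At row 4, column 4: row 4 has {A,C,D}; column 4 has {A,C,D,E,F}; that leaves B.
At row 5, column 3: row 5 has {B,F}; column 3 has {A,B,C,D,F}; that leaves E.
At row 6, column 6: row 6 has {A,B,C,F}; column 6 has {A,B,E,F}; that leaves D.
At row 1, column 2: row 1 has {A,B,D,E}; column 2 has {B,C,D}; that leaves F.
At row 1, column 5: row 1 has {A,B,D,E,F}; column 5 has {A,B}; that leaves C.
At row 4, column 2: row 4 has {A,B,C,D}; column 2 has {B,C,D,F}; that leaves E.
At row 4, column 5: row 4 has {A,B,C,D,E}; column 5 has {A,B,C}; that leaves F.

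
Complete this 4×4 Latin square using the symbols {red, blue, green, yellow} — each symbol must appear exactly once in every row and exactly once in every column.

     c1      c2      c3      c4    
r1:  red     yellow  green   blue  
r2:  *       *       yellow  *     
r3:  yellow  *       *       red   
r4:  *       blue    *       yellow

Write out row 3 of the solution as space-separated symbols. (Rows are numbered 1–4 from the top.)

yellow green blue red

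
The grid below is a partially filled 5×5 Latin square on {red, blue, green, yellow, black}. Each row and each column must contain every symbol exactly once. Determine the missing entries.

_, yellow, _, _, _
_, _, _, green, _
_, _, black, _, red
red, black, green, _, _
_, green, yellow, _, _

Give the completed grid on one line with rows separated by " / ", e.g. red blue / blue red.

blue yellow red black green / yellow red blue green black / green blue black yellow red / red black green blue yellow / black green yellow red blue

(r3,c2) = blue
(r3,c4) = yellow
(r4,c4) = blue
(r4,c5) = yellow
(r2,c2) = red
(r2,c3) = blue
(r2,c5) = black
(r3,c1) = green
(r5,c5) = blue
(r1,c3) = red
(r1,c4) = black
(r1,c5) = green
(r2,c1) = yellow
(r5,c1) = black
(r5,c4) = red
(r1,c1) = blue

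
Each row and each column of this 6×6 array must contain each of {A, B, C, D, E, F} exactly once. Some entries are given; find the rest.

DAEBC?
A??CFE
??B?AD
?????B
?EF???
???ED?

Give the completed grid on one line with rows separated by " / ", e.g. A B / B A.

Cell (r1,c6): row 1 has {A,B,C,D,E}; column 6 has {B,D,E} → F.
Cell (r2,c3): row 2 has {A,C,E,F}; column 3 has {B,E,F} → D.
Cell (r3,c4): row 3 has {A,B,D}; column 4 has {B,C,E} → F.
Cell (r4,c5): row 4 has {B}; column 5 has {A,C,D,F} → E.
Cell (r5,c5): row 5 has {E,F}; column 5 has {A,C,D,E,F} → B.
Cell (r2,c2): row 2 has {A,C,D,E,F}; column 2 has {A,E} → B.
Cell (r3,c2): row 3 has {A,B,D,F}; column 2 has {A,B,E} → C.
Cell (r5,c1): row 5 has {B,E,F}; column 1 has {A,D} → C.
Cell (r5,c6): row 5 has {B,C,E,F}; column 6 has {B,D,E,F} → A.
Cell (r6,c2): row 6 has {D,E}; column 2 has {A,B,C,E} → F.
Cell (r6,c6): row 6 has {D,E,F}; column 6 has {A,B,D,E,F} → C.
Cell (r3,c1): row 3 has {A,B,C,D,F}; column 1 has {A,C,D} → E.
Cell (r4,c1): row 4 has {B,E}; column 1 has {A,C,D,E} → F.
Cell (r4,c2): row 4 has {B,E,F}; column 2 has {A,B,C,E,F} → D.
Cell (r4,c4): row 4 has {B,D,E,F}; column 4 has {B,C,E,F} → A.
Cell (r5,c4): row 5 has {A,B,C,E,F}; column 4 has {A,B,C,E,F} → D.
Cell (r6,c1): row 6 has {C,D,E,F}; column 1 has {A,C,D,E,F} → B.
Cell (r6,c3): row 6 has {B,C,D,E,F}; column 3 has {B,D,E,F} → A.
Cell (r4,c3): row 4 has {A,B,D,E,F}; column 3 has {A,B,D,E,F} → C.

D A E B C F / A B D C F E / E C B F A D / F D C A E B / C E F D B A / B F A E D C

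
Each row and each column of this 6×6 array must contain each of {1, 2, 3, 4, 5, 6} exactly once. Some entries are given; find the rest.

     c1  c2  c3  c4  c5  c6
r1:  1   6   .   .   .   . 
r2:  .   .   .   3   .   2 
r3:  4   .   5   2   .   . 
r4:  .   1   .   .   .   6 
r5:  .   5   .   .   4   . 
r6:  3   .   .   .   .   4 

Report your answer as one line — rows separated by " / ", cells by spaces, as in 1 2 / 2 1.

1 6 3 4 2 5 / 5 4 6 3 1 2 / 4 3 5 2 6 1 / 2 1 4 5 3 6 / 6 5 2 1 4 3 / 3 2 1 6 5 4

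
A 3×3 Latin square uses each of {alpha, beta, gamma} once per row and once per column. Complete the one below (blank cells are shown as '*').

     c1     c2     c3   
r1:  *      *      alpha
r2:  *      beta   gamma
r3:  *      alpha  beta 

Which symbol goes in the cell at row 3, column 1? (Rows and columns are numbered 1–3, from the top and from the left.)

row 1 has {alpha}; column 2 has {alpha,beta} — only gamma is left for (r1,c2).
row 2 has {beta,gamma}; column 1 is empty so far — only alpha is left for (r2,c1).
row 3 has {alpha,beta}; column 1 has {alpha} — only gamma is left for (r3,c1).

gamma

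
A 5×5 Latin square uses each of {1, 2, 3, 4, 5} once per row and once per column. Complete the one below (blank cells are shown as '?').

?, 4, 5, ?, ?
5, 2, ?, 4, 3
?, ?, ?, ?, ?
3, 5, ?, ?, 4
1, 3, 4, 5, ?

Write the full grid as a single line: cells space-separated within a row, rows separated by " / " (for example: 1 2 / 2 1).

(r1,c1) = 2
(r1,c5) = 1
(r2,c3) = 1
(r3,c1) = 4
(r3,c2) = 1
(r4,c3) = 2
(r4,c4) = 1
(r5,c5) = 2
(r1,c4) = 3
(r3,c3) = 3
(r3,c4) = 2
(r3,c5) = 5

2 4 5 3 1 / 5 2 1 4 3 / 4 1 3 2 5 / 3 5 2 1 4 / 1 3 4 5 2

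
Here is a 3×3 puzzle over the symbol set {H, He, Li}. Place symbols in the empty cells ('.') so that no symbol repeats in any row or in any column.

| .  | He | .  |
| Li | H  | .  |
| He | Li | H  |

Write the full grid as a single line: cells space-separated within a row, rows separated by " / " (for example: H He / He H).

H He Li / Li H He / He Li H

(r1,c1) = H
(r1,c3) = Li
(r2,c3) = He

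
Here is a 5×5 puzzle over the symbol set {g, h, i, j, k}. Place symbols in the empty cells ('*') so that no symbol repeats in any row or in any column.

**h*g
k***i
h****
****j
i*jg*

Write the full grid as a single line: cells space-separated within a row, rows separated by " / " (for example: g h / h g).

j i h k g / k j g h i / h g i j k / g h k i j / i k j g h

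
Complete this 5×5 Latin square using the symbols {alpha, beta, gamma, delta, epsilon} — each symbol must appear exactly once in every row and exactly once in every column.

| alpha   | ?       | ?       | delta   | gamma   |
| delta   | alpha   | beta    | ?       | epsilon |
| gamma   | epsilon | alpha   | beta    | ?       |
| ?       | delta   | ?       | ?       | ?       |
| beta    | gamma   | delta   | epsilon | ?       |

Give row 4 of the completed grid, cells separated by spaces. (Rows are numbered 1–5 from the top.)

epsilon delta gamma alpha beta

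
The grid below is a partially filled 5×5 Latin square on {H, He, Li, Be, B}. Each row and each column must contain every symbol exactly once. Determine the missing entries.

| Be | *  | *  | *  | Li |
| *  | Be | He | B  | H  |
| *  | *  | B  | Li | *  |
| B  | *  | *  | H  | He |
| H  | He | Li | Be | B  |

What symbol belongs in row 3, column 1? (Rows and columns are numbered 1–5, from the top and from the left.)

Cell (r1,c3): row 1 has {Li,Be}; column 3 has {He,Li,B} → H.
Cell (r1,c4): row 1 has {H,Li,Be}; column 4 has {H,Li,Be,B} → He.
Cell (r2,c1): row 2 has {H,He,Be,B}; column 1 has {H,Be,B} → Li.
Cell (r3,c1): row 3 has {Li,B}; column 1 has {H,Li,Be,B} → He.

He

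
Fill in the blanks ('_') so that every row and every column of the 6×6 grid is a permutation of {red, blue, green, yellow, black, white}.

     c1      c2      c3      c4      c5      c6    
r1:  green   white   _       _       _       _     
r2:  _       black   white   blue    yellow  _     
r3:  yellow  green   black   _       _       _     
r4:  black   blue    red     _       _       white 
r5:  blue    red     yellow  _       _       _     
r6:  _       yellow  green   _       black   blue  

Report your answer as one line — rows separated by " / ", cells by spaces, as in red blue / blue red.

green white blue black red yellow / red black white blue yellow green / yellow green black white blue red / black blue red yellow green white / blue red yellow green white black / white yellow green red black blue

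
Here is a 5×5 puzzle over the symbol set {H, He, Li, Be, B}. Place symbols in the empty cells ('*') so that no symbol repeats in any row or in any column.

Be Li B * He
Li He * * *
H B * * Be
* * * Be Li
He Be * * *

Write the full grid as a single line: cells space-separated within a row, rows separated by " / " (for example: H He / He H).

row 1 has {He,Li,Be,B}; column 4 has {Be} — only H is left for (r1,c4).
row 2 has {He,Li}; column 4 has {H,Be} — only B is left for (r2,c4).
row 2 has {He,Li,B}; column 5 has {He,Li,Be} — only H is left for (r2,c5).
row 4 has {Li,Be}; column 1 has {H,He,Li,Be} — only B is left for (r4,c1).
row 4 has {Li,Be,B}; column 2 has {He,Li,Be,B} — only H is left for (r4,c2).
row 4 has {H,Li,Be,B}; column 3 has {B} — only He is left for (r4,c3).
row 5 has {He,Be}; column 4 has {H,Be,B} — only Li is left for (r5,c4).
row 5 has {He,Li,Be}; column 5 has {H,He,Li,Be} — only B is left for (r5,c5).
row 2 has {H,He,Li,B}; column 3 has {He,B} — only Be is left for (r2,c3).
row 3 has {H,Be,B}; column 3 has {He,Be,B} — only Li is left for (r3,c3).
row 3 has {H,Li,Be,B}; column 4 has {H,Li,Be,B} — only He is left for (r3,c4).
row 5 has {He,Li,Be,B}; column 3 has {He,Li,Be,B} — only H is left for (r5,c3).

Be Li B H He / Li He Be B H / H B Li He Be / B H He Be Li / He Be H Li B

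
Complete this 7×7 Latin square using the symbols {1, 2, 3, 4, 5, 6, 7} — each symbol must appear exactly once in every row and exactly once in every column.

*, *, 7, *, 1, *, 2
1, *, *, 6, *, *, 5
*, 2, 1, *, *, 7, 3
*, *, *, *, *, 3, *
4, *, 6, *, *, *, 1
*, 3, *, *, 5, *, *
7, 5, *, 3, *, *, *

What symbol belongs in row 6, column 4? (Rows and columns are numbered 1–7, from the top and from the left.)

(r5,c2) = 7
(r2,c2) = 4
(r2,c6) = 2
(r5,c6) = 5
(r1,c2) = 6
(r1,c6) = 4
(r2,c3) = 3
(r2,c5) = 7
(r4,c2) = 1
(r5,c4) = 2
(r5,c5) = 3
(r1,c4) = 5
(r3,c4) = 4
(r3,c5) = 6
(r4,c4) = 7
(r6,c4) = 1

1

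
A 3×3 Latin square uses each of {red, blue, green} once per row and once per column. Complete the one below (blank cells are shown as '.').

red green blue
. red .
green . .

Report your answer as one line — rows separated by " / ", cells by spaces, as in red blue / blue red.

red green blue / blue red green / green blue red

(r2,c1) = blue
(r2,c3) = green
(r3,c2) = blue
(r3,c3) = red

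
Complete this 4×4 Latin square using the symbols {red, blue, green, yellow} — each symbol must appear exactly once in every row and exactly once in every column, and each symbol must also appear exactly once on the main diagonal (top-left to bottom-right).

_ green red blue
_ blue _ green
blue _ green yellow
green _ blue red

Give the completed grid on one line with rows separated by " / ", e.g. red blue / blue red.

yellow green red blue / red blue yellow green / blue red green yellow / green yellow blue red

At row 1, column 1: row 1 has {red,blue,green}; column 1 has {blue,green}; the diagonal has {red,blue,green}; that leaves yellow.
At row 2, column 1: row 2 has {blue,green}; column 1 has {blue,green,yellow}; that leaves red.
At row 2, column 3: row 2 has {red,blue,green}; column 3 has {red,blue,green}; that leaves yellow.
At row 3, column 2: row 3 has {blue,green,yellow}; column 2 has {blue,green}; that leaves red.
At row 4, column 2: row 4 has {red,blue,green}; column 2 has {red,blue,green}; that leaves yellow.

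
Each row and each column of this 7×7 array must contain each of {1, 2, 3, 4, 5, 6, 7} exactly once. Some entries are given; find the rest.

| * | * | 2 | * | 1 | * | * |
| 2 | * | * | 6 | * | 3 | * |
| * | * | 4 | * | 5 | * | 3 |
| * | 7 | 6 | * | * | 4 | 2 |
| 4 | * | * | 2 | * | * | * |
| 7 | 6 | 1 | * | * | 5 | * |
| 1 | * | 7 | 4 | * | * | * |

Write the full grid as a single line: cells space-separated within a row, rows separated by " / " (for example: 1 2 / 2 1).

(r2,c3) = 5
(r3,c1) = 6
(r4,c5) = 3
(r5,c3) = 3
(r6,c4) = 3
(r6,c7) = 4
(r4,c1) = 5
(r4,c4) = 1
(r6,c5) = 2
(r7,c5) = 6
(r7,c6) = 2
(r7,c7) = 5
(r1,c1) = 3
(r3,c4) = 7
(r3,c6) = 1
(r5,c5) = 7
(r5,c6) = 6
(r5,c7) = 1
(r7,c2) = 3
(r1,c4) = 5
(r1,c6) = 7
(r1,c7) = 6
(r2,c5) = 4
(r2,c7) = 7
(r3,c2) = 2
(r5,c2) = 5
(r1,c2) = 4
(r2,c2) = 1

3 4 2 5 1 7 6 / 2 1 5 6 4 3 7 / 6 2 4 7 5 1 3 / 5 7 6 1 3 4 2 / 4 5 3 2 7 6 1 / 7 6 1 3 2 5 4 / 1 3 7 4 6 2 5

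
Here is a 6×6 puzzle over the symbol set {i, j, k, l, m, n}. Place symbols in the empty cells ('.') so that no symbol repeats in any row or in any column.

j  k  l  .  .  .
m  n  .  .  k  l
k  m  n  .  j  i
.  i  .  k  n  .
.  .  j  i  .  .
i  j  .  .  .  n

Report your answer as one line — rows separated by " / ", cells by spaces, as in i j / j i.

(r1,c6): row 1 has {j,k,l}; column 6 has {i,l,n}, so it must be m.
(r2,c3): row 2 has {k,l,m,n}; column 3 has {j,l,n}, so it must be i.
(r2,c4): row 2 has {i,k,l,m,n}; column 4 has {i,k}, so it must be j.
(r3,c4): row 3 has {i,j,k,m,n}; column 4 has {i,j,k}, so it must be l.
(r4,c1): row 4 has {i,k,n}; column 1 has {i,j,k,m}, so it must be l.
(r4,c3): row 4 has {i,k,l,n}; column 3 has {i,j,l,n}, so it must be m.
(r4,c6): row 4 has {i,k,l,m,n}; column 6 has {i,l,m,n}, so it must be j.
(r5,c1): row 5 has {i,j}; column 1 has {i,j,k,l,m}, so it must be n.
(r5,c2): row 5 has {i,j,n}; column 2 has {i,j,k,m,n}, so it must be l.
(r5,c5): row 5 has {i,j,l,n}; column 5 has {j,k,n}, so it must be m.
(r5,c6): row 5 has {i,j,l,m,n}; column 6 has {i,j,l,m,n}, so it must be k.
(r6,c3): row 6 has {i,j,n}; column 3 has {i,j,l,m,n}, so it must be k.
(r6,c4): row 6 has {i,j,k,n}; column 4 has {i,j,k,l}, so it must be m.
(r6,c5): row 6 has {i,j,k,m,n}; column 5 has {j,k,m,n}, so it must be l.
(r1,c4): row 1 has {j,k,l,m}; column 4 has {i,j,k,l,m}, so it must be n.
(r1,c5): row 1 has {j,k,l,m,n}; column 5 has {j,k,l,m,n}, so it must be i.

j k l n i m / m n i j k l / k m n l j i / l i m k n j / n l j i m k / i j k m l n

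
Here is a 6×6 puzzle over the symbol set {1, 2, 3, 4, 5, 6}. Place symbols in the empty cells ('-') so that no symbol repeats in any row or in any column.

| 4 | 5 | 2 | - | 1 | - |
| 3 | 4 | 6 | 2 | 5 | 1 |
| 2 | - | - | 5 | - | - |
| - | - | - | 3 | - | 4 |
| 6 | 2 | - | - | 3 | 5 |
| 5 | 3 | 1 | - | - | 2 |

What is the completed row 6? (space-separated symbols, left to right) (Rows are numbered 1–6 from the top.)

5 3 1 4 6 2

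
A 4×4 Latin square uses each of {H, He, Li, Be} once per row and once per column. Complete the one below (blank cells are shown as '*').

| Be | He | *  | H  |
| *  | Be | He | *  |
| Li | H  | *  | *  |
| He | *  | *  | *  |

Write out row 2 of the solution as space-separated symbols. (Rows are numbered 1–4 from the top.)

H Be He Li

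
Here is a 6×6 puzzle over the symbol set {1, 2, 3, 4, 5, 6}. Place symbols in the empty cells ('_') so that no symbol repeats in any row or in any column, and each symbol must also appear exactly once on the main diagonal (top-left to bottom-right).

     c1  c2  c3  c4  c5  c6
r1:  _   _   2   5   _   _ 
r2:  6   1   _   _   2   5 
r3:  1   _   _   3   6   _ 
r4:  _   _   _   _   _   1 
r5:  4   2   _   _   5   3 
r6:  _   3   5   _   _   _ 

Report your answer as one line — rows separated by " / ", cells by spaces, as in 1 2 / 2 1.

3 6 2 5 1 4 / 6 1 3 4 2 5 / 1 5 4 3 6 2 / 5 4 6 2 3 1 / 4 2 1 6 5 3 / 2 3 5 1 4 6

row 1 has {2,5}; column 1 has {1,4,6}; the diagonal has {1,5} — only 3 is left for (r1,c1).
row 2 has {1,2,5,6}; column 4 has {3,5} — only 4 is left for (r2,c4).
row 3 has {1,3,6}; column 3 has {2,5}; the diagonal has {1,3,5} — only 4 is left for (r3,c3).
row 3 has {1,3,4,6}; column 6 has {1,3,5} — only 2 is left for (r3,c6).
row 6 has {3,5}; column 1 has {1,3,4,6} — only 2 is left for (r6,c1).
row 6 has {2,3,5}; column 6 has {1,2,3,5}; the diagonal has {1,3,4,5} — only 6 is left for (r6,c6).
row 1 has {2,3,5}; column 6 has {1,2,3,5,6} — only 4 is left for (r1,c6).
row 2 has {1,2,4,5,6}; column 3 has {2,4,5} — only 3 is left for (r2,c3).
row 3 has {1,2,3,4,6}; column 2 has {1,2,3} — only 5 is left for (r3,c2).
row 4 has {1}; column 1 has {1,2,3,4,6} — only 5 is left for (r4,c1).
row 4 has {1,5}; column 3 has {2,3,4,5} — only 6 is left for (r4,c3).
row 4 has {1,5,6}; column 4 has {3,4,5}; the diagonal has {1,3,4,5,6} — only 2 is left for (r4,c4).
row 5 has {2,3,4,5}; column 3 has {2,3,4,5,6} — only 1 is left for (r5,c3).
row 5 has {1,2,3,4,5}; column 4 has {2,3,4,5} — only 6 is left for (r5,c4).
row 6 has {2,3,5,6}; column 4 has {2,3,4,5,6} — only 1 is left for (r6,c4).
row 6 has {1,2,3,5,6}; column 5 has {2,5,6} — only 4 is left for (r6,c5).
row 1 has {2,3,4,5}; column 2 has {1,2,3,5} — only 6 is left for (r1,c2).
row 1 has {2,3,4,5,6}; column 5 has {2,4,5,6} — only 1 is left for (r1,c5).
row 4 has {1,2,5,6}; column 2 has {1,2,3,5,6} — only 4 is left for (r4,c2).
row 4 has {1,2,4,5,6}; column 5 has {1,2,4,5,6} — only 3 is left for (r4,c5).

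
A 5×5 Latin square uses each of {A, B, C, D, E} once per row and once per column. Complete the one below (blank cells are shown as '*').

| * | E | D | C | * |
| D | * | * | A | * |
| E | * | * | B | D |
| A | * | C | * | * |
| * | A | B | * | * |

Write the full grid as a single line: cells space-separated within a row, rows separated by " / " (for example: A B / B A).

B E D C A / D B E A C / E C A B D / A D C E B / C A B D E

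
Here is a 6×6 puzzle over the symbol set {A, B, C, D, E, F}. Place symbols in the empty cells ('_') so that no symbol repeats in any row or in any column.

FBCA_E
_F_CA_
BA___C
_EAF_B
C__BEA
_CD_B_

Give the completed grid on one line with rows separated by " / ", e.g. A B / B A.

F B C A D E / E F B C A D / B A E D F C / D E A F C B / C D F B E A / A C D E B F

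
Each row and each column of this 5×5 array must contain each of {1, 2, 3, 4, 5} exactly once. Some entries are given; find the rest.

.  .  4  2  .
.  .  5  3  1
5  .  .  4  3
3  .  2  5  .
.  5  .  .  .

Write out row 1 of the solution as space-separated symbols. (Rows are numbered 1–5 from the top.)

1 3 4 2 5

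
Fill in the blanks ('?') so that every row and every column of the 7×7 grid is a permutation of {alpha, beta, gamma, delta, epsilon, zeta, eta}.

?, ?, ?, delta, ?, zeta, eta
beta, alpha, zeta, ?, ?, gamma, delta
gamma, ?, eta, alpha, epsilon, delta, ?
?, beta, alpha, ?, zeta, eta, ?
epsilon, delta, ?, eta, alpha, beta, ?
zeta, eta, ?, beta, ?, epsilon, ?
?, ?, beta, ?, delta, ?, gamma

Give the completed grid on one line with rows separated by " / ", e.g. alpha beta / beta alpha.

(r1,c1) = alpha
(r2,c4) = epsilon
(r2,c5) = eta
(r3,c2) = zeta
(r3,c7) = beta
(r4,c1) = delta
(r4,c4) = gamma
(r4,c7) = epsilon
(r5,c3) = gamma
(r5,c7) = zeta
(r6,c3) = delta
(r6,c5) = gamma
(r6,c7) = alpha
(r7,c1) = eta
(r7,c2) = epsilon
(r7,c4) = zeta
(r7,c6) = alpha
(r1,c2) = gamma
(r1,c3) = epsilon
(r1,c5) = beta

alpha gamma epsilon delta beta zeta eta / beta alpha zeta epsilon eta gamma delta / gamma zeta eta alpha epsilon delta beta / delta beta alpha gamma zeta eta epsilon / epsilon delta gamma eta alpha beta zeta / zeta eta delta beta gamma epsilon alpha / eta epsilon beta zeta delta alpha gamma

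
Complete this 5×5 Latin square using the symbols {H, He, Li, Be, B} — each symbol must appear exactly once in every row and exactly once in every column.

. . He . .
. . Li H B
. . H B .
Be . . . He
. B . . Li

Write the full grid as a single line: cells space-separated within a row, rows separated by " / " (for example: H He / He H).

B Li He Be H / He Be Li H B / Li He H B Be / Be H B Li He / H B Be He Li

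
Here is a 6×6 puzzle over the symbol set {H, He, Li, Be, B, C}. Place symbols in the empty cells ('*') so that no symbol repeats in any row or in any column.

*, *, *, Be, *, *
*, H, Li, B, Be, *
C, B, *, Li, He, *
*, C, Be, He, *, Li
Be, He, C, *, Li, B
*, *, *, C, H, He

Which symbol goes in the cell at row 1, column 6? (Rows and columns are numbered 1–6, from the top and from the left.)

At row 1, column 2: row 1 has {Be}; column 2 has {H,He,B,C}; that leaves Li.
At row 2, column 1: row 2 has {H,Li,Be,B}; column 1 has {Be,C}; that leaves He.
At row 2, column 6: row 2 has {H,He,Li,Be,B}; column 6 has {He,Li,B}; that leaves C.
At row 3, column 3: row 3 has {He,Li,B,C}; column 3 has {Li,Be,C}; that leaves H.
At row 3, column 6: row 3 has {H,He,Li,B,C}; column 6 has {He,Li,B,C}; that leaves Be.
At row 4, column 5: row 4 has {He,Li,Be,C}; column 5 has {H,He,Li,Be}; that leaves B.
At row 5, column 4: row 5 has {He,Li,Be,B,C}; column 4 has {He,Li,Be,B,C}; that leaves H.
At row 6, column 2: row 6 has {H,He,C}; column 2 has {H,He,Li,B,C}; that leaves Be.
At row 6, column 3: row 6 has {H,He,Be,C}; column 3 has {H,Li,Be,C}; that leaves B.
At row 1, column 3: row 1 has {Li,Be}; column 3 has {H,Li,Be,B,C}; that leaves He.
At row 1, column 5: row 1 has {He,Li,Be}; column 5 has {H,He,Li,Be,B}; that leaves C.
At row 1, column 6: row 1 has {He,Li,Be,C}; column 6 has {He,Li,Be,B,C}; that leaves H.

H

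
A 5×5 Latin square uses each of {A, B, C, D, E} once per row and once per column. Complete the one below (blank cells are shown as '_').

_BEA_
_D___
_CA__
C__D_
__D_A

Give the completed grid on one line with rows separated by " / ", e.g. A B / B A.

D B E A C / A D C E B / E C A B D / C A B D E / B E D C A

row 1 has {A,B,E}; column 1 has {C} — only D is left for (r1,c1).
row 1 has {A,B,D,E}; column 5 has {A} — only C is left for (r1,c5).
row 4 has {C,D}; column 3 has {A,D,E} — only B is left for (r4,c3).
row 4 has {B,C,D}; column 5 has {A,C} — only E is left for (r4,c5).
row 5 has {A,D}; column 2 has {B,C,D} — only E is left for (r5,c2).
row 2 has {D}; column 3 has {A,B,D,E} — only C is left for (r2,c3).
row 2 has {C,D}; column 5 has {A,C,E} — only B is left for (r2,c5).
row 3 has {A,C}; column 5 has {A,B,C,E} — only D is left for (r3,c5).
row 4 has {B,C,D,E}; column 2 has {B,C,D,E} — only A is left for (r4,c2).
row 5 has {A,D,E}; column 1 has {C,D} — only B is left for (r5,c1).
row 5 has {A,B,D,E}; column 4 has {A,D} — only C is left for (r5,c4).
row 2 has {B,C,D}; column 4 has {A,C,D} — only E is left for (r2,c4).
row 3 has {A,C,D}; column 1 has {B,C,D} — only E is left for (r3,c1).
row 3 has {A,C,D,E}; column 4 has {A,C,D,E} — only B is left for (r3,c4).
row 2 has {B,C,D,E}; column 1 has {B,C,D,E} — only A is left for (r2,c1).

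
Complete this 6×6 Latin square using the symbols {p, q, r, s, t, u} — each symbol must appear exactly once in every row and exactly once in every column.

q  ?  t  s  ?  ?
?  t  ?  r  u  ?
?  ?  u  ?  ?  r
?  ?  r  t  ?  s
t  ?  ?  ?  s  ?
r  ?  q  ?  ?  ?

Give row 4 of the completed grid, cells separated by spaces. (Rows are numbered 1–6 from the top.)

u p r t q s

(r5,c3): row 5 has {s,t}; column 3 has {q,r,t,u}, so it must be p.
(r2,c3): row 2 has {r,t,u}; column 3 has {p,q,r,t,u}, so it must be s.
(r2,c1): row 2 has {r,s,t,u}; column 1 has {q,r,t}, so it must be p.
(r2,c6): row 2 has {p,r,s,t,u}; column 6 has {r,s}, so it must be q.
(r3,c1): row 3 has {r,u}; column 1 has {p,q,r,t}, so it must be s.
(r4,c1): row 4 has {r,s,t}; column 1 has {p,q,r,s,t}, so it must be u.
(r5,c6): row 5 has {p,s,t}; column 6 has {q,r,s}, so it must be u.
(r1,c6): row 1 has {q,s,t}; column 6 has {q,r,s,u}, so it must be p.
(r5,c4): row 5 has {p,s,t,u}; column 4 has {r,s,t}, so it must be q.
(r6,c6): row 6 has {q,r}; column 6 has {p,q,r,s,u}, so it must be t.
(r1,c5): row 1 has {p,q,s,t}; column 5 has {s,u}, so it must be r.
(r3,c4): row 3 has {r,s,u}; column 4 has {q,r,s,t}, so it must be p.
(r5,c2): row 5 has {p,q,s,t,u}; column 2 has {t}, so it must be r.
(r6,c4): row 6 has {q,r,t}; column 4 has {p,q,r,s,t}, so it must be u.
(r6,c5): row 6 has {q,r,t,u}; column 5 has {r,s,u}, so it must be p.
(r1,c2): row 1 has {p,q,r,s,t}; column 2 has {r,t}, so it must be u.
(r3,c2): row 3 has {p,r,s,u}; column 2 has {r,t,u}, so it must be q.
(r3,c5): row 3 has {p,q,r,s,u}; column 5 has {p,r,s,u}, so it must be t.
(r4,c2): row 4 has {r,s,t,u}; column 2 has {q,r,t,u}, so it must be p.
(r4,c5): row 4 has {p,r,s,t,u}; column 5 has {p,r,s,t,u}, so it must be q.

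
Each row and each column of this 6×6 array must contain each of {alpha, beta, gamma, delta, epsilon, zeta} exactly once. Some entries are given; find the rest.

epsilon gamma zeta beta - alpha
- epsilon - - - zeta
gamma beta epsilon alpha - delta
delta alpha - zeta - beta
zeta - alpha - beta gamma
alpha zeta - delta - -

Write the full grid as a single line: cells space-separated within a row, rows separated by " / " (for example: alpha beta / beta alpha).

epsilon gamma zeta beta delta alpha / beta epsilon delta gamma alpha zeta / gamma beta epsilon alpha zeta delta / delta alpha gamma zeta epsilon beta / zeta delta alpha epsilon beta gamma / alpha zeta beta delta gamma epsilon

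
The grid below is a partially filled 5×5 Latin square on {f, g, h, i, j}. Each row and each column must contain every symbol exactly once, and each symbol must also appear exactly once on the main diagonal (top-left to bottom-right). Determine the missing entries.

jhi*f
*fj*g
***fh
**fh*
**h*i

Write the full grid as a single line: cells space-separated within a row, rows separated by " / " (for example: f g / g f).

row 1 has {f,h,i,j}; column 4 has {f,h} — only g is left for (r1,c4).
row 2 has {f,g,j}; column 4 has {f,g,h} — only i is left for (r2,c4).
row 3 has {f,h}; column 3 has {f,h,i,j}; the diagonal has {f,h,i,j} — only g is left for (r3,c3).
row 4 has {f,h}; column 5 has {f,g,h,i} — only j is left for (r4,c5).
row 5 has {h,i}; column 4 has {f,g,h,i} — only j is left for (r5,c4).
row 2 has {f,g,i,j}; column 1 has {j} — only h is left for (r2,c1).
row 3 has {f,g,h}; column 1 has {h,j} — only i is left for (r3,c1).
row 3 has {f,g,h,i}; column 2 has {f,h} — only j is left for (r3,c2).
row 4 has {f,h,j}; column 1 has {h,i,j} — only g is left for (r4,c1).
row 4 has {f,g,h,j}; column 2 has {f,h,j} — only i is left for (r4,c2).
row 5 has {h,i,j}; column 1 has {g,h,i,j} — only f is left for (r5,c1).
row 5 has {f,h,i,j}; column 2 has {f,h,i,j} — only g is left for (r5,c2).

j h i g f / h f j i g / i j g f h / g i f h j / f g h j i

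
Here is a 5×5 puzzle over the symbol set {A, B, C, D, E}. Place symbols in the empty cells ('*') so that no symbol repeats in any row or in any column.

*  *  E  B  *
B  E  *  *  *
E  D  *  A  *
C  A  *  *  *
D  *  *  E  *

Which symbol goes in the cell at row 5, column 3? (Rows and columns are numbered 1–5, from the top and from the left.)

A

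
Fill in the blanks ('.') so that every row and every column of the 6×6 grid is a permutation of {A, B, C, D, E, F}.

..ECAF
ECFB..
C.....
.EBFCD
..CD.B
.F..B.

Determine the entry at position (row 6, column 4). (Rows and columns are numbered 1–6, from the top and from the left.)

(r2,c5) = D
(r2,c6) = A
(r3,c6) = E
(r4,c1) = A
(r5,c1) = F
(r5,c2) = A
(r5,c5) = E
(r6,c1) = D
(r6,c3) = A
(r6,c4) = E

E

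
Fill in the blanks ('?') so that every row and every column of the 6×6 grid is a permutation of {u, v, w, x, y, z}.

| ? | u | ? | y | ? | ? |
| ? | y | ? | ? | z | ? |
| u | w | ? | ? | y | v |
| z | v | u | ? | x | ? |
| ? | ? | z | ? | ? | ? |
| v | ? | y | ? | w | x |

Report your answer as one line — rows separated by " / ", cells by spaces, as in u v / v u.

At row 1, column 5: row 1 has {u,y}; column 5 has {w,x,y,z}; that leaves v.
At row 3, column 3: row 3 has {u,v,w,y}; column 3 has {u,y,z}; that leaves x.
At row 3, column 4: row 3 has {u,v,w,x,y}; column 4 has {y}; that leaves z.
At row 4, column 4: row 4 has {u,v,x,z}; column 4 has {y,z}; that leaves w.
At row 4, column 6: row 4 has {u,v,w,x,z}; column 6 has {v,x}; that leaves y.
At row 5, column 2: row 5 has {z}; column 2 has {u,v,w,y}; that leaves x.
At row 5, column 5: row 5 has {x,z}; column 5 has {v,w,x,y,z}; that leaves u.
At row 5, column 6: row 5 has {u,x,z}; column 6 has {v,x,y}; that leaves w.
At row 6, column 2: row 6 has {v,w,x,y}; column 2 has {u,v,w,x,y}; that leaves z.
At row 6, column 4: row 6 has {v,w,x,y,z}; column 4 has {w,y,z}; that leaves u.
At row 1, column 3: row 1 has {u,v,y}; column 3 has {u,x,y,z}; that leaves w.
At row 1, column 6: row 1 has {u,v,w,y}; column 6 has {v,w,x,y}; that leaves z.
At row 2, column 3: row 2 has {y,z}; column 3 has {u,w,x,y,z}; that leaves v.
At row 2, column 4: row 2 has {v,y,z}; column 4 has {u,w,y,z}; that leaves x.
At row 2, column 6: row 2 has {v,x,y,z}; column 6 has {v,w,x,y,z}; that leaves u.
At row 5, column 1: row 5 has {u,w,x,z}; column 1 has {u,v,z}; that leaves y.
At row 5, column 4: row 5 has {u,w,x,y,z}; column 4 has {u,w,x,y,z}; that leaves v.
At row 1, column 1: row 1 has {u,v,w,y,z}; column 1 has {u,v,y,z}; that leaves x.
At row 2, column 1: row 2 has {u,v,x,y,z}; column 1 has {u,v,x,y,z}; that leaves w.

x u w y v z / w y v x z u / u w x z y v / z v u w x y / y x z v u w / v z y u w x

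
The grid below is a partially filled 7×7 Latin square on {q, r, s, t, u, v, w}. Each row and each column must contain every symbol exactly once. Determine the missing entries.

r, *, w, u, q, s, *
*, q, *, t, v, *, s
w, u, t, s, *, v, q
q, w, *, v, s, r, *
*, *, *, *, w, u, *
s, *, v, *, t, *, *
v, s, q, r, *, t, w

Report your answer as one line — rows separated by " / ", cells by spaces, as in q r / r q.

r t w u q s v / u q r t v w s / w u t s r v q / q w u v s r t / t v s q w u r / s r v w t q u / v s q r u t w

(r2,c1): row 2 has {q,s,t,v}; column 1 has {q,r,s,v,w}, so it must be u.
(r2,c3): row 2 has {q,s,t,u,v}; column 3 has {q,t,v,w}, so it must be r.
(r2,c6): row 2 has {q,r,s,t,u,v}; column 6 has {r,s,t,u,v}, so it must be w.
(r3,c5): row 3 has {q,s,t,u,v,w}; column 5 has {q,s,t,v,w}, so it must be r.
(r4,c3): row 4 has {q,r,s,v,w}; column 3 has {q,r,t,v,w}, so it must be u.
(r4,c7): row 4 has {q,r,s,u,v,w}; column 7 has {q,s,w}, so it must be t.
(r5,c1): row 5 has {u,w}; column 1 has {q,r,s,u,v,w}, so it must be t.
(r5,c3): row 5 has {t,u,w}; column 3 has {q,r,t,u,v,w}, so it must be s.
(r5,c4): row 5 has {s,t,u,w}; column 4 has {r,s,t,u,v}, so it must be q.
(r6,c2): row 6 has {s,t,v}; column 2 has {q,s,u,w}, so it must be r.
(r6,c4): row 6 has {r,s,t,v}; column 4 has {q,r,s,t,u,v}, so it must be w.
(r6,c6): row 6 has {r,s,t,v,w}; column 6 has {r,s,t,u,v,w}, so it must be q.
(r6,c7): row 6 has {q,r,s,t,v,w}; column 7 has {q,s,t,w}, so it must be u.
(r7,c5): row 7 has {q,r,s,t,v,w}; column 5 has {q,r,s,t,v,w}, so it must be u.
(r1,c7): row 1 has {q,r,s,u,w}; column 7 has {q,s,t,u,w}, so it must be v.
(r5,c2): row 5 has {q,s,t,u,w}; column 2 has {q,r,s,u,w}, so it must be v.
(r5,c7): row 5 has {q,s,t,u,v,w}; column 7 has {q,s,t,u,v,w}, so it must be r.
(r1,c2): row 1 has {q,r,s,u,v,w}; column 2 has {q,r,s,u,v,w}, so it must be t.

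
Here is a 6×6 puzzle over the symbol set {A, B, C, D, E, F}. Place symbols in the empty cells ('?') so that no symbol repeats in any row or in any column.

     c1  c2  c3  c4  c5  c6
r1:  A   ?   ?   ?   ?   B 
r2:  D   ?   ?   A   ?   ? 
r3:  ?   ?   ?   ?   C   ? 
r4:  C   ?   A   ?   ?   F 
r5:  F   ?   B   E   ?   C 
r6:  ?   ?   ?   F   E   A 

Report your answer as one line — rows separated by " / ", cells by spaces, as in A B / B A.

A F E C D B / D B C A F E / E A F B C D / C E A D B F / F D B E A C / B C D F E A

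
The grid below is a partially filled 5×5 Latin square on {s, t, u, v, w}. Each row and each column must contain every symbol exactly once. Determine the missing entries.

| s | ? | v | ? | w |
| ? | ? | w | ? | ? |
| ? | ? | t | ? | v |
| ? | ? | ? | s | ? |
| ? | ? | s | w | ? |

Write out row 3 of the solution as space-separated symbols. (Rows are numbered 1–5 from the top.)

w s t u v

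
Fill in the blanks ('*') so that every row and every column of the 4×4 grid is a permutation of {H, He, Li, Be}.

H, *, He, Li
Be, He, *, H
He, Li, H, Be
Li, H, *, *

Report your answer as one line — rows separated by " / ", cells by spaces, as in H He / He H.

H Be He Li / Be He Li H / He Li H Be / Li H Be He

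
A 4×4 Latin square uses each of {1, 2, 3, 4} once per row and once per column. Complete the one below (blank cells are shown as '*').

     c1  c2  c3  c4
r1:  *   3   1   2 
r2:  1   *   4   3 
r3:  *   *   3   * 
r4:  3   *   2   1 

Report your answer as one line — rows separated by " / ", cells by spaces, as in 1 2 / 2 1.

4 3 1 2 / 1 2 4 3 / 2 1 3 4 / 3 4 2 1

Cell (r1,c1): row 1 has {1,2,3}; column 1 has {1,3} → 4.
Cell (r2,c2): row 2 has {1,3,4}; column 2 has {3} → 2.
Cell (r3,c1): row 3 has {3}; column 1 has {1,3,4} → 2.
Cell (r3,c4): row 3 has {2,3}; column 4 has {1,2,3} → 4.
Cell (r4,c2): row 4 has {1,2,3}; column 2 has {2,3} → 4.
Cell (r3,c2): row 3 has {2,3,4}; column 2 has {2,3,4} → 1.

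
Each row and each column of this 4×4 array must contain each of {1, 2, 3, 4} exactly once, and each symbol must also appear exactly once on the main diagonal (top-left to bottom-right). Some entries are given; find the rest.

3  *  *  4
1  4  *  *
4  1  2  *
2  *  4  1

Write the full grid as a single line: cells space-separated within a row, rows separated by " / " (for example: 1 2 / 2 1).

3 2 1 4 / 1 4 3 2 / 4 1 2 3 / 2 3 4 1

(r1,c2) = 2
(r1,c3) = 1
(r2,c3) = 3
(r2,c4) = 2
(r3,c4) = 3
(r4,c2) = 3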